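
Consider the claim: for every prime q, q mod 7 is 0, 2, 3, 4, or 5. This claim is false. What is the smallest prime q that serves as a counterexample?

q = 13

A counterexample is any prime q such that the claim fails; we check each in order.
The first 5 eligible values, up to q = 11, all satisfy the conclusion.
q = 13: 13 mod 7 = 6 — not in {0, 2, 3, 4, 5}.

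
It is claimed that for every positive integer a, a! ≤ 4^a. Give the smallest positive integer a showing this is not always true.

a = 1: a! = 1 and 4^a = 4, so 1 ≤ 4.
a = 2: a! = 2 and 4^a = 16, so 2 ≤ 16.
a = 3: a! = 6 and 4^a = 64, so 6 ≤ 64.
a = 4: a! = 24 and 4^a = 256, so 24 ≤ 256.
a = 5: a! = 120 and 4^a = 1024, so 120 ≤ 1024.
a = 6: a! = 720 and 4^a = 4096, so 720 ≤ 4096.
a = 7: a! = 5040 and 4^a = 16384, so 5040 ≤ 16384.
a = 8: a! = 40320 and 4^a = 65536, so 40320 ≤ 65536.
a = 9: a! = 362880 and 4^a = 262144, so 362880 > 262144.
So a = 9 is the smallest counterexample.

a = 9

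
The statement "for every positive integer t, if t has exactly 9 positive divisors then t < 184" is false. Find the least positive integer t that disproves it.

A counterexample is any positive integer t such that t has exactly 9 positive divisors but the claim fails; we check each in order.
t = 36: τ(36) = 9; 36 < 184.
t = 100: τ(100) = 9; 100 < 184.
t = 196: τ(196) = 9; 196 ≥ 184.
Thus t = 196 disproves the claim, and no smaller t works.

t = 196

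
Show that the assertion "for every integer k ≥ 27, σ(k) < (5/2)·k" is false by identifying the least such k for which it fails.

The first 9 eligible values, up to k = 35, all satisfy the conclusion.
k = 36: σ(36) = 91; 91 ≥ 90.
Thus k = 36 disproves the claim, and no smaller k works.

k = 36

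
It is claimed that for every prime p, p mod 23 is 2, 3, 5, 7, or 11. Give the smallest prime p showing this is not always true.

p = 13

Check each prime p in order until the claim fails.
p = 2: 2 mod 23 = 2.
p = 3: 3 mod 23 = 3.
p = 5: 5 mod 23 = 5.
p = 7: 7 mod 23 = 7.
p = 11: 11 mod 23 = 11.
p = 13: 13 mod 23 = 13 — not in {2, 3, 5, 7, 11}.
Thus p = 13 disproves the claim, and no smaller p works.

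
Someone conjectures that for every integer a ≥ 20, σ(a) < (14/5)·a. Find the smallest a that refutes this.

a = 60

Check each integer a ≥ 20 in order until the claim fails.
For a = 20, 21, 22, 23, …, 57, 58, 59 the conclusion holds.
a = 60: σ(60) = 168; 168 ≥ 168.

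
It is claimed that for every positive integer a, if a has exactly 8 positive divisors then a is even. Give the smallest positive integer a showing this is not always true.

a = 105

A counterexample is any positive integer a such that a has exactly 8 positive divisors but a is odd; we check each in order.
The first 12 eligible values, up to a = 104, all satisfy the conclusion.
a = 105: divisors of 105: 1, 3, 5, 7, 15, 21, 35, 105; 105 is odd.
Thus a = 105 disproves the claim, and no smaller a works.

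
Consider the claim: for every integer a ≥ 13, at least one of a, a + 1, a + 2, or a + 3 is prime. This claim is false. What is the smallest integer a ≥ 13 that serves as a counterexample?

a = 24

A counterexample is any integer a ≥ 13 such that a, a + 1, a + 2, a + 3 are all composite; we check each in order.
The first 11 eligible values, up to a = 23, all satisfy the conclusion.
a = 24: 24 = 2 × 12; 25 = 5 × 5; 26 = 2 × 13; 27 = 3 × 9 — all composite.
So a = 24 is the smallest counterexample.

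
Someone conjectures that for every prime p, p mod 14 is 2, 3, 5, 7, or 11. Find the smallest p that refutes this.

p = 13

A counterexample is any prime p such that the claim fails; we check each in order.
p = 2: 2 mod 14 = 2.
p = 3: 3 mod 14 = 3.
p = 5: 5 mod 14 = 5.
p = 7: 7 mod 14 = 7.
p = 11: 11 mod 14 = 11.
p = 13: 13 mod 14 = 13 — not in {2, 3, 5, 7, 11}.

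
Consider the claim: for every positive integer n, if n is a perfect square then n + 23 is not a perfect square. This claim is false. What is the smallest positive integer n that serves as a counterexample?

Check each positive integer n in order until n is a perfect square but n + 23 is a perfect square.
The first 10 eligible values, up to n = 100, all satisfy the conclusion.
n = 121: 121 = 11² and 121 + 23 = 144 = 12².
Hence n = 121 is a counterexample.

n = 121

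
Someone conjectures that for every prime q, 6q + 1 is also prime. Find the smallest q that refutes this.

q = 19

We need the least prime q for which 6q + 1 is not prime.
The first 7 eligible values, up to q = 17, all satisfy the conclusion.
q = 19: 6q + 1 = 115 = 5 × 23, not prime.
Hence q = 19 is a counterexample.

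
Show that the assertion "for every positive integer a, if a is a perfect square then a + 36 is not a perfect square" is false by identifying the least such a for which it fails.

a = 64

Check each positive integer a in order until a is a perfect square but a + 36 is a perfect square.
The first 7 eligible values, up to a = 49, all satisfy the conclusion.
a = 64: 64 = 8² and 64 + 36 = 100 = 10².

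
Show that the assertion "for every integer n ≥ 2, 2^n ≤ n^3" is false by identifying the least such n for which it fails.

Check each integer n ≥ 2 in order until 2^n > n^3.
n = 2: 2^n = 4 and n^3 = 8, so 4 ≤ 8.
n = 3: 2^n = 8 and n^3 = 27, so 8 ≤ 27.
n = 4: 2^n = 16 and n^3 = 64, so 16 ≤ 64.
n = 5: 2^n = 32 and n^3 = 125, so 32 ≤ 125.
n = 6: 2^n = 64 and n^3 = 216, so 64 ≤ 216.
n = 7: 2^n = 128 and n^3 = 343, so 128 ≤ 343.
n = 8: 2^n = 256 and n^3 = 512, so 256 ≤ 512.
n = 9: 2^n = 512 and n^3 = 729, so 512 ≤ 729.
n = 10: 2^n = 1024 and n^3 = 1000, so 1024 > 1000.
So n = 10 is the smallest counterexample.

n = 10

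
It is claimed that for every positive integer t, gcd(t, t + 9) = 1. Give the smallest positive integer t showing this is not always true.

A counterexample is any positive integer t such that gcd(t, t + 9) > 1; we check each in order.
t = 1: gcd(1, 10) = 1.
t = 2: gcd(2, 11) = 1.
t = 3: gcd(3, 12) = 3.
So t = 3 is the smallest counterexample.

t = 3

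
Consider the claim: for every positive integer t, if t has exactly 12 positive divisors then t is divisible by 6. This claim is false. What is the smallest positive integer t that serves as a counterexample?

A counterexample is any positive integer t such that t has exactly 12 positive divisors but t is not divisible by 6; we check each in order.
For t = 60, 72, 84, 90, 96, 108, 126, 132 the conclusion holds.
t = 140: τ(140) = 12; 140 mod 6 = 2.

t = 140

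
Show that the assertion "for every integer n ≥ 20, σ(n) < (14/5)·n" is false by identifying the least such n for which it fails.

n = 60

A counterexample is any integer n ≥ 20 such that the claim fails; we check each in order.
The first 40 eligible values, up to n = 59, all satisfy the conclusion.
n = 60: σ(60) = 168; 168 ≥ 168.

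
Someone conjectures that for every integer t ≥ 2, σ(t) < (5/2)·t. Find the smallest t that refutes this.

t = 24

For t = 2, 3, 4, 5, …, 21, 22, 23 the conclusion holds.
t = 24: σ(24) = 60; 60 ≥ 60.
Thus t = 24 disproves the claim, and no smaller t works.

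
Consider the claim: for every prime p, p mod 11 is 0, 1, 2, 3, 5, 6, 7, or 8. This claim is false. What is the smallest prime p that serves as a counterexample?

p = 31

For p = 2, 3, 5, 7, 11, 13, 17, 19, 23, 29 the conclusion holds.
p = 31: 31 mod 11 = 9 — not in {0, 1, 2, 3, 5, 6, 7, 8}.
So p = 31 is the smallest counterexample.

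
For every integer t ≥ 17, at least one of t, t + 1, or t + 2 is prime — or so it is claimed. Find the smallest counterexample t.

Check each integer t ≥ 17 in order until t, t + 1, t + 2 are all composite.
t = 17: 17 is prime.
t = 18: 19 is prime.
t = 19: 19 is prime.
t = 20: 20 = 2 × 10; 21 = 3 × 7; 22 = 2 × 11 — all composite.
Thus t = 20 disproves the claim, and no smaller t works.

t = 20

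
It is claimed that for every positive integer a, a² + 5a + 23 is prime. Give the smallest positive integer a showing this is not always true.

a = 14

For a = 1, 2, 3, 4, …, 11, 12, 13 the conclusion holds.
a = 14: a² + 5a + 23 = 289 = 17 × 17, composite.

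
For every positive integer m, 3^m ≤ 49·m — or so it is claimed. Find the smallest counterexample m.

Check each positive integer m in order until 3^m > 49·m.
For m = 1, 2, 3, 4, 5 the conclusion holds.
m = 6: 3^m = 729 and 49·m = 294, so 729 > 294.
So m = 6 is the smallest counterexample.

m = 6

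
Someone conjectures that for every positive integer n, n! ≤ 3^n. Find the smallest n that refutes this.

n = 7

We need the least positive integer n for which n! > 3^n.
For n = 1, 2, 3, 4, 5, 6 the conclusion holds.
n = 7: n! = 5040 and 3^n = 2187, so 5040 > 2187.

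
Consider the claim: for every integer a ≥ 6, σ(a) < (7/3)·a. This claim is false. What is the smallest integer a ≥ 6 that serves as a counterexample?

a = 12

A counterexample is any integer a ≥ 6 such that the claim fails; we check each in order.
The first 6 eligible values, up to a = 11, all satisfy the conclusion.
a = 12: σ(12) = 28; 28 ≥ 28.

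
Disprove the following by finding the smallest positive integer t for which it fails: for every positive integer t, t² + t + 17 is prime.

t = 16

We need the least positive integer t for which t² + t + 17 is not prime.
For t = 1, 2, 3, 4, …, 13, 14, 15 the conclusion holds.
t = 16: t² + t + 17 = 289 = 17 × 17, composite.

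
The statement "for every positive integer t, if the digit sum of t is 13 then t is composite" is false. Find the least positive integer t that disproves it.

t = 67

Check each positive integer t in order until the digit sum of t is 13 but t is prime.
t = 49: digit sum 13; 49 is composite.
t = 58: digit sum 13; 58 is composite.
t = 67: digit sum 13; 67 is prime, not composite.
Hence t = 67 is a counterexample.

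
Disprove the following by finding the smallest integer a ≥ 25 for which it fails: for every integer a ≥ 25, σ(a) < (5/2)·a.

The first 11 eligible values, up to a = 35, all satisfy the conclusion.
a = 36: σ(36) = 91; 91 ≥ 90.

a = 36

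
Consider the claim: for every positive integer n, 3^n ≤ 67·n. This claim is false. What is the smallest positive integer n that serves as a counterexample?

The first 5 eligible values, up to n = 5, all satisfy the conclusion.
n = 6: 3^n = 729 and 67·n = 402, so 729 > 402.
Thus n = 6 disproves the claim, and no smaller n works.

n = 6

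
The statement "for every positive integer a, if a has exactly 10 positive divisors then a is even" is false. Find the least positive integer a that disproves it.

a = 405

The first 9 eligible values, up to a = 368, all satisfy the conclusion.
a = 405: divisors of 405: 10 divisors; 405 is odd.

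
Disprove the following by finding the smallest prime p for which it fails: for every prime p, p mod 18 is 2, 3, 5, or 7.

A counterexample is any prime p such that the claim fails; we check each in order.
For p = 2, 3, 5, 7 the conclusion holds.
p = 11: 11 mod 18 = 11 — not in {2, 3, 5, 7}.
Hence p = 11 is a counterexample.

p = 11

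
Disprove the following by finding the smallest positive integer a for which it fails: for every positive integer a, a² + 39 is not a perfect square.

A counterexample is any positive integer a such that a² + 39 is a perfect square; we check each in order.
For a = 1, 2, 3, 4 the conclusion holds.
a = 5: 5² + 39 = 64 = 8², a perfect square.

a = 5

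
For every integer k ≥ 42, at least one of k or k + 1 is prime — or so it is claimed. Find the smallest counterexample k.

A counterexample is any integer k ≥ 42 such that k, k + 1 are both composite; we check each in order.
For k = 42, 43 the conclusion holds.
k = 44: 44 = 2 × 22; 45 = 3 × 15 — both composite.

k = 44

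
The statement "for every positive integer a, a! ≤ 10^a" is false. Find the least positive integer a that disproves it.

a = 25

Check each positive integer a in order until a! > 10^a.
The first 24 eligible values, up to a = 24, all satisfy the conclusion.
a = 25: a! = 15511210043330985984000000 and 10^a = 10000000000000000000000000, so 15511210043330985984000000 > 10000000000000000000000000.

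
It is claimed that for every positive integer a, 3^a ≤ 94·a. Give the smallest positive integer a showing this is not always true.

A counterexample is any positive integer a such that 3^a > 94·a; we check each in order.
The first 5 eligible values, up to a = 5, all satisfy the conclusion.
a = 6: 3^a = 729 and 94·a = 564, so 729 > 564.
Hence a = 6 is a counterexample.

a = 6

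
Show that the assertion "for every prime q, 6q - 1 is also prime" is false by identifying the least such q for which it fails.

A counterexample is any prime q such that 6q - 1 is not prime; we check each in order.
The first 4 eligible values, up to q = 7, all satisfy the conclusion.
q = 11: 6q - 1 = 65 = 5 × 13, not prime.
So q = 11 is the smallest counterexample.

q = 11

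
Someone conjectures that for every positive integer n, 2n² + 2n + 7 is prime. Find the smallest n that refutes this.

Check each positive integer n in order until 2n² + 2n + 7 is not prime.
The first 5 eligible values, up to n = 5, all satisfy the conclusion.
n = 6: 2n² + 2n + 7 = 91 = 7 × 13, composite.
Hence n = 6 is a counterexample.

n = 6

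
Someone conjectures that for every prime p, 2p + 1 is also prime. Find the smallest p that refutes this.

p = 7

A counterexample is any prime p such that 2p + 1 is not prime; we check each in order.
p = 2: 2p + 1 = 5, prime.
p = 3: 2p + 1 = 7, prime.
p = 5: 2p + 1 = 11, prime.
p = 7: 2p + 1 = 15 = 3 × 5, not prime.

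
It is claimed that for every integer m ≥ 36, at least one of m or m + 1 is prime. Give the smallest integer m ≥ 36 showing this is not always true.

A counterexample is any integer m ≥ 36 such that m, m + 1 are both composite; we check each in order.
m = 36: 37 is prime.
m = 37: 37 is prime.
m = 38: 38 = 2 × 19; 39 = 3 × 13 — both composite.
Hence m = 38 is a counterexample.

m = 38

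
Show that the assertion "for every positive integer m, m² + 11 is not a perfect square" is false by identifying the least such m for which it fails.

We need the least positive integer m for which m² + 11 is a perfect square.
For m = 1, 2, 3, 4 the conclusion holds.
m = 5: 5² + 11 = 36 = 6², a perfect square.

m = 5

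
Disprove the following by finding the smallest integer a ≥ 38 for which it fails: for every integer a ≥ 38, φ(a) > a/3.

a = 42

We need the least integer a ≥ 38 for which the claim fails.
The first 4 eligible values, up to a = 41, all satisfy the conclusion.
a = 42: φ(42) = 12 and 42/3 = 14, so φ(42) ≤ 42/3.
So a = 42 is the smallest counterexample.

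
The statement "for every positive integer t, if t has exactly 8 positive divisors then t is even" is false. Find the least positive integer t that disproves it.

The first 12 eligible values, up to t = 104, all satisfy the conclusion.
t = 105: divisors of 105: 1, 3, 5, 7, 15, 21, 35, 105; 105 is odd.
So t = 105 is the smallest counterexample.

t = 105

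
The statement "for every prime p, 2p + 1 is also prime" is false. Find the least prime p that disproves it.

A counterexample is any prime p such that 2p + 1 is not prime; we check each in order.
For p = 2, 3, 5 the conclusion holds.
p = 7: 2p + 1 = 15 = 3 × 5, not prime.
Thus p = 7 disproves the claim, and no smaller p works.

p = 7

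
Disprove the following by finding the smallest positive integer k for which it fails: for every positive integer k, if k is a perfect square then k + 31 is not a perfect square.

k = 225

For k = 1, 4, 9, 16, …, 144, 169, 196 the conclusion holds.
k = 225: 225 = 15² and 225 + 31 = 256 = 16².
Thus k = 225 disproves the claim, and no smaller k works.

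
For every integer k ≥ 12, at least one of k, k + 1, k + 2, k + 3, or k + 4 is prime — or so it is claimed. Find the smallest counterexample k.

For k = 12, 13, 14, 15, …, 21, 22, 23 the conclusion holds.
k = 24: 24 = 2 × 12; 25 = 5 × 5; 26 = 2 × 13; 27 = 3 × 9; 28 = 2 × 14 — all composite.
Thus k = 24 disproves the claim, and no smaller k works.

k = 24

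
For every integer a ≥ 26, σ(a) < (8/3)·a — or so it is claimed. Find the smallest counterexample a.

a = 60

Check each integer a ≥ 26 in order until the claim fails.
For a = 26, 27, 28, 29, …, 57, 58, 59 the conclusion holds.
a = 60: σ(60) = 168; 168 ≥ 160.
Hence a = 60 is a counterexample.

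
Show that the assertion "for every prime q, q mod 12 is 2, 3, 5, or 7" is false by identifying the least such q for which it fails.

q = 11

A counterexample is any prime q such that the claim fails; we check each in order.
The first 4 eligible values, up to q = 7, all satisfy the conclusion.
q = 11: 11 mod 12 = 11 — not in {2, 3, 5, 7}.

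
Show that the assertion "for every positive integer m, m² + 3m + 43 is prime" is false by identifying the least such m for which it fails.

m = 39

For m = 1, 2, 3, 4, …, 36, 37, 38 the conclusion holds.
m = 39: m² + 3m + 43 = 1681 = 41 × 41, composite.
Hence m = 39 is a counterexample.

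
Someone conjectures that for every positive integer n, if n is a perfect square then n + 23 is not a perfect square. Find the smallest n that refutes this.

n = 121

For n = 1, 4, 9, 16, 25, 36, 49, 64, 81, 100 the conclusion holds.
n = 121: 121 = 11² and 121 + 23 = 144 = 12².
So n = 121 is the smallest counterexample.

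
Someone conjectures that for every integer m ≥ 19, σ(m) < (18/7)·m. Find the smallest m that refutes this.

We need the least integer m ≥ 19 for which the claim fails.
The first 29 eligible values, up to m = 47, all satisfy the conclusion.
m = 48: σ(48) = 124; 124 ≥ 864/7.
So m = 48 is the smallest counterexample.

m = 48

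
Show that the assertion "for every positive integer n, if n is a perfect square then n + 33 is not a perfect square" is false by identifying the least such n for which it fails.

n = 16

We need the least positive integer n for which n is a perfect square but n + 33 is a perfect square.
n = 1: 1 + 33 = 34, not a perfect square.
n = 4: 4 + 33 = 37, not a perfect square.
n = 9: 9 + 33 = 42, not a perfect square.
n = 16: 16 = 4² and 16 + 33 = 49 = 7².
Thus n = 16 disproves the claim, and no smaller n works.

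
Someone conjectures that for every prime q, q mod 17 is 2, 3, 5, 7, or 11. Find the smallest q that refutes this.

q = 13

Check each prime q in order until the claim fails.
The first 5 eligible values, up to q = 11, all satisfy the conclusion.
q = 13: 13 mod 17 = 13 — not in {2, 3, 5, 7, 11}.
Hence q = 13 is a counterexample.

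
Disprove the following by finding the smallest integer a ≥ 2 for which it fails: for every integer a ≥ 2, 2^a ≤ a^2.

a = 5

We need the least integer a ≥ 2 for which 2^a > a^2.
a = 2: 2^a = 4 and a^2 = 4, so 4 ≤ 4.
a = 3: 2^a = 8 and a^2 = 9, so 8 ≤ 9.
a = 4: 2^a = 16 and a^2 = 16, so 16 ≤ 16.
a = 5: 2^a = 32 and a^2 = 25, so 32 > 25.
Thus a = 5 disproves the claim, and no smaller a works.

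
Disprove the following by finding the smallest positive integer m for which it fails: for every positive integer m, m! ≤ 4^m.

A counterexample is any positive integer m such that m! > 4^m; we check each in order.
m = 1: m! = 1 and 4^m = 4, so 1 ≤ 4.
m = 2: m! = 2 and 4^m = 16, so 2 ≤ 16.
m = 3: m! = 6 and 4^m = 64, so 6 ≤ 64.
m = 4: m! = 24 and 4^m = 256, so 24 ≤ 256.
m = 5: m! = 120 and 4^m = 1024, so 120 ≤ 1024.
m = 6: m! = 720 and 4^m = 4096, so 720 ≤ 4096.
m = 7: m! = 5040 and 4^m = 16384, so 5040 ≤ 16384.
m = 8: m! = 40320 and 4^m = 65536, so 40320 ≤ 65536.
m = 9: m! = 362880 and 4^m = 262144, so 362880 > 262144.
Hence m = 9 is a counterexample.

m = 9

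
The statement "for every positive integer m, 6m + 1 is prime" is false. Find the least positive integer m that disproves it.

m = 4

We need the least positive integer m for which 6m + 1 is not prime.
For m = 1, 2, 3 the conclusion holds.
m = 4: 6m + 1 = 25 = 5 × 5, composite.
Hence m = 4 is a counterexample.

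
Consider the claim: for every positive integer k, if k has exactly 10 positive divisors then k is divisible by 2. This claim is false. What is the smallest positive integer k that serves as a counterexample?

Check each positive integer k in order until k has exactly 10 positive divisors but k is not divisible by 2.
The first 9 eligible values, up to k = 368, all satisfy the conclusion.
k = 405: τ(405) = 10; 405 mod 2 = 1.
Hence k = 405 is a counterexample.

k = 405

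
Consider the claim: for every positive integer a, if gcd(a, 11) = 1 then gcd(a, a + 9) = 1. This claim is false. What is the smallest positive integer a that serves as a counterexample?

Check each positive integer a in order until gcd(a, 11) = 1 but gcd(a, a + 9) > 1.
For a = 1, 2 the conclusion holds.
a = 3: gcd(3, 12) = 3.
So a = 3 is the smallest counterexample.

a = 3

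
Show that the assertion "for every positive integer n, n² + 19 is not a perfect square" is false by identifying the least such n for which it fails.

n = 9

Check each positive integer n in order until n² + 19 is a perfect square.
n = 1: 1² + 19 = 20, not a perfect square.
n = 2: 2² + 19 = 23, not a perfect square.
n = 3: 3² + 19 = 28, not a perfect square.
n = 4: 4² + 19 = 35, not a perfect square.
n = 5: 5² + 19 = 44, not a perfect square.
n = 6: 6² + 19 = 55, not a perfect square.
n = 7: 7² + 19 = 68, not a perfect square.
n = 8: 8² + 19 = 83, not a perfect square.
n = 9: 9² + 19 = 100 = 10², a perfect square.
Thus n = 9 disproves the claim, and no smaller n works.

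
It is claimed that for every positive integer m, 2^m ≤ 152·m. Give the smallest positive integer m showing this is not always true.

m = 11

Check each positive integer m in order until 2^m > 152·m.
For m = 1, 2, 3, 4, 5, 6, 7, 8, 9, 10 the conclusion holds.
m = 11: 2^m = 2048 and 152·m = 1672, so 2048 > 1672.
So m = 11 is the smallest counterexample.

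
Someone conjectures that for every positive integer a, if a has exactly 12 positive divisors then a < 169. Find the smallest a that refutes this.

a = 198

A counterexample is any positive integer a such that a has exactly 12 positive divisors but the claim fails; we check each in order.
For a = 60, 72, 84, 90, …, 150, 156, 160 the conclusion holds.
a = 198: τ(198) = 12; 198 ≥ 169.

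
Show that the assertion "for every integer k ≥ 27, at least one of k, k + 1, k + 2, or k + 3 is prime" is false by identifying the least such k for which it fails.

A counterexample is any integer k ≥ 27 such that k, k + 1, k + 2, k + 3 are all composite; we check each in order.
For k = 27, 28, 29, 30, 31 the conclusion holds.
k = 32: 32 = 2 × 16; 33 = 3 × 11; 34 = 2 × 17; 35 = 5 × 7 — all composite.

k = 32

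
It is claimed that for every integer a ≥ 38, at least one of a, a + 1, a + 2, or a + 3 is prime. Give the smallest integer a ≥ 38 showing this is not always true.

A counterexample is any integer a ≥ 38 such that a, a + 1, a + 2, a + 3 are all composite; we check each in order.
The first 10 eligible values, up to a = 47, all satisfy the conclusion.
a = 48: 48 = 2 × 24; 49 = 7 × 7; 50 = 2 × 25; 51 = 3 × 17 — all composite.

a = 48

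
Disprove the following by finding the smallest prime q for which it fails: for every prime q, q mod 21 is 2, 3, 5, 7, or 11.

q = 13

Check each prime q in order until the claim fails.
For q = 2, 3, 5, 7, 11 the conclusion holds.
q = 13: 13 mod 21 = 13 — not in {2, 3, 5, 7, 11}.
So q = 13 is the smallest counterexample.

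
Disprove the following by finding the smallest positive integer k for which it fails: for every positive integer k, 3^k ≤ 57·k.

We need the least positive integer k for which 3^k > 57·k.
The first 5 eligible values, up to k = 5, all satisfy the conclusion.
k = 6: 3^k = 729 and 57·k = 342, so 729 > 342.
So k = 6 is the smallest counterexample.

k = 6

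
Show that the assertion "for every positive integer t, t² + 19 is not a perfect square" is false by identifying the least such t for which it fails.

t = 9

A counterexample is any positive integer t such that t² + 19 is a perfect square; we check each in order.
The first 8 eligible values, up to t = 8, all satisfy the conclusion.
t = 9: 9² + 19 = 100 = 10², a perfect square.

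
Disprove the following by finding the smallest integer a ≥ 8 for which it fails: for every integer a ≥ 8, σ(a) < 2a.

a = 12

A counterexample is any integer a ≥ 8 such that the claim fails; we check each in order.
a = 8: σ(8) = 15; 15 < 16.
a = 9: σ(9) = 13; 13 < 18.
a = 10: σ(10) = 18; 18 < 20.
a = 11: σ(11) = 12; 12 < 22.
a = 12: σ(12) = 28; 28 ≥ 24.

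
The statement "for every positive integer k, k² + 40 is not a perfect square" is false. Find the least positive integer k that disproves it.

Check each positive integer k in order until k² + 40 is a perfect square.
For k = 1, 2 the conclusion holds.
k = 3: 3² + 40 = 49 = 7², a perfect square.

k = 3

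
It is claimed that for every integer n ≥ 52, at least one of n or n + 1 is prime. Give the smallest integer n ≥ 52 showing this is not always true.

A counterexample is any integer n ≥ 52 such that n, n + 1 are both composite; we check each in order.
For n = 52, 53 the conclusion holds.
n = 54: 54 = 2 × 27; 55 = 5 × 11 — both composite.

n = 54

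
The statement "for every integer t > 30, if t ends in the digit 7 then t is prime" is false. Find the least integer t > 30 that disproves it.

For t = 37, 47 the conclusion holds.
t = 57: 57 ends in 7; 57 = 3 × 19, composite.
Thus t = 57 disproves the claim, and no smaller t works.

t = 57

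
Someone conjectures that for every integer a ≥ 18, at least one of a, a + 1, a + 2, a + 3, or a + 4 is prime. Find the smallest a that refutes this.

A counterexample is any integer a ≥ 18 such that a, a + 1, a + 2, a + 3, a + 4 are all composite; we check each in order.
a = 18: 19 is prime.
a = 19: 19 is prime.
a = 20: 23 is prime.
a = 21: 23 is prime.
a = 22: 23 is prime.
a = 23: 23 is prime.
a = 24: 24 = 2 × 12; 25 = 5 × 5; 26 = 2 × 13; 27 = 3 × 9; 28 = 2 × 14 — all composite.

a = 24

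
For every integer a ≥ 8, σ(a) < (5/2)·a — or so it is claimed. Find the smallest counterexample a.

Check each integer a ≥ 8 in order until the claim fails.
The first 16 eligible values, up to a = 23, all satisfy the conclusion.
a = 24: σ(24) = 60; 60 ≥ 60.
Hence a = 24 is a counterexample.

a = 24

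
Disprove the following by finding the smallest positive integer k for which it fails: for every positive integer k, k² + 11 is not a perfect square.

k = 1: 1² + 11 = 12, not a perfect square.
k = 2: 2² + 11 = 15, not a perfect square.
k = 3: 3² + 11 = 20, not a perfect square.
k = 4: 4² + 11 = 27, not a perfect square.
k = 5: 5² + 11 = 36 = 6², a perfect square.

k = 5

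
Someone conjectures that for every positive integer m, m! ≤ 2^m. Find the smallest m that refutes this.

Check each positive integer m in order until m! > 2^m.
For m = 1, 2, 3 the conclusion holds.
m = 4: m! = 24 and 2^m = 16, so 24 > 16.

m = 4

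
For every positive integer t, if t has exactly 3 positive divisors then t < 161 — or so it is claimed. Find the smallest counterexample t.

t = 169

A counterexample is any positive integer t such that t has exactly 3 positive divisors but the claim fails; we check each in order.
For t = 4, 9, 25, 49, 121 the conclusion holds.
t = 169: τ(169) = 3; 169 ≥ 161.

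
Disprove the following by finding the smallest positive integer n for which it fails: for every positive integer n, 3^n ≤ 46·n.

n = 5

We need the least positive integer n for which 3^n > 46·n.
n = 1: 3^n = 3 and 46·n = 46, so 3 ≤ 46.
n = 2: 3^n = 9 and 46·n = 92, so 9 ≤ 92.
n = 3: 3^n = 27 and 46·n = 138, so 27 ≤ 138.
n = 4: 3^n = 81 and 46·n = 184, so 81 ≤ 184.
n = 5: 3^n = 243 and 46·n = 230, so 243 > 230.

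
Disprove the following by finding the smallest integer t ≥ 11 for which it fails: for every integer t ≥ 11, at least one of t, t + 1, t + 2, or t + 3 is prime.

Check each integer t ≥ 11 in order until t, t + 1, t + 2, t + 3 are all composite.
The first 13 eligible values, up to t = 23, all satisfy the conclusion.
t = 24: 24 = 2 × 12; 25 = 5 × 5; 26 = 2 × 13; 27 = 3 × 9 — all composite.
So t = 24 is the smallest counterexample.

t = 24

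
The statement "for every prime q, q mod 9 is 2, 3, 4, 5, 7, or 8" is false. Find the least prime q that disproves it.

q = 19

We need the least prime q for which the claim fails.
The first 7 eligible values, up to q = 17, all satisfy the conclusion.
q = 19: 19 mod 9 = 1 — not in {2, 3, 4, 5, 7, 8}.
So q = 19 is the smallest counterexample.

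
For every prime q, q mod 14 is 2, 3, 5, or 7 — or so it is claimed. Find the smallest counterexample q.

A counterexample is any prime q such that the claim fails; we check each in order.
For q = 2, 3, 5, 7 the conclusion holds.
q = 11: 11 mod 14 = 11 — not in {2, 3, 5, 7}.
Thus q = 11 disproves the claim, and no smaller q works.

q = 11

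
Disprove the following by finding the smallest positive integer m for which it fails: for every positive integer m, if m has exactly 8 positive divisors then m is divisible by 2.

m = 105

For m = 24, 30, 40, 42, …, 88, 102, 104 the conclusion holds.
m = 105: τ(105) = 8; 105 mod 2 = 1.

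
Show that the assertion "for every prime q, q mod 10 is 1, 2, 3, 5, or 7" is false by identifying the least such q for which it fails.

A counterexample is any prime q such that the claim fails; we check each in order.
q = 2: 2 mod 10 = 2.
q = 3: 3 mod 10 = 3.
q = 5: 5 mod 10 = 5.
q = 7: 7 mod 10 = 7.
q = 11: 11 mod 10 = 1.
q = 13: 13 mod 10 = 3.
q = 17: 17 mod 10 = 7.
q = 19: 19 mod 10 = 9 — not in {1, 2, 3, 5, 7}.
So q = 19 is the smallest counterexample.

q = 19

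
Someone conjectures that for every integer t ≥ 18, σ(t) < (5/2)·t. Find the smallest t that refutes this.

Check each integer t ≥ 18 in order until the claim fails.
For t = 18, 19, 20, 21, 22, 23 the conclusion holds.
t = 24: σ(24) = 60; 60 ≥ 60.
Thus t = 24 disproves the claim, and no smaller t works.

t = 24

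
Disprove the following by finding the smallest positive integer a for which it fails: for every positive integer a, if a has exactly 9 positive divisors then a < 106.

a = 196

Check each positive integer a in order until a has exactly 9 positive divisors but the claim fails.
For a = 36, 100 the conclusion holds.
a = 196: τ(196) = 9; 196 ≥ 106.
Hence a = 196 is a counterexample.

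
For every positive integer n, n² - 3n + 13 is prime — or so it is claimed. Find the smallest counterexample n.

n = 12

A counterexample is any positive integer n such that n² - 3n + 13 is not prime; we check each in order.
The first 11 eligible values, up to n = 11, all satisfy the conclusion.
n = 12: n² - 3n + 13 = 121 = 11 × 11, composite.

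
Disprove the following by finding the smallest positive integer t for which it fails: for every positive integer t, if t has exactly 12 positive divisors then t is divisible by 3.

t = 140

t = 60: τ(60) = 12; 60 mod 3 = 0.
t = 72: τ(72) = 12; 72 mod 3 = 0.
t = 84: τ(84) = 12; 84 mod 3 = 0.
t = 90: τ(90) = 12; 90 mod 3 = 0.
t = 96: τ(96) = 12; 96 mod 3 = 0.
t = 108: τ(108) = 12; 108 mod 3 = 0.
t = 126: τ(126) = 12; 126 mod 3 = 0.
t = 132: τ(132) = 12; 132 mod 3 = 0.
t = 140: τ(140) = 12; 140 mod 3 = 2.
Thus t = 140 disproves the claim, and no smaller t works.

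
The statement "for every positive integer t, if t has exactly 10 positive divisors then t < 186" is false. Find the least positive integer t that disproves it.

t = 208

A counterexample is any positive integer t such that t has exactly 10 positive divisors but the claim fails; we check each in order.
The first 5 eligible values, up to t = 176, all satisfy the conclusion.
t = 208: τ(208) = 10; 208 ≥ 186.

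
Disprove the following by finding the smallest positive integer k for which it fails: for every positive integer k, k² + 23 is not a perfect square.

A counterexample is any positive integer k such that k² + 23 is a perfect square; we check each in order.
The first 10 eligible values, up to k = 10, all satisfy the conclusion.
k = 11: 11² + 23 = 144 = 12², a perfect square.
So k = 11 is the smallest counterexample.

k = 11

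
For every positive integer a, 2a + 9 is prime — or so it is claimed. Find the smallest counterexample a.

We need the least positive integer a for which 2a + 9 is not prime.
For a = 1, 2 the conclusion holds.
a = 3: 2a + 9 = 15 = 3 × 5, composite.
Thus a = 3 disproves the claim, and no smaller a works.

a = 3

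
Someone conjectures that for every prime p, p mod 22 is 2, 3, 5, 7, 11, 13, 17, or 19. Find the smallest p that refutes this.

p = 23

We need the least prime p for which the claim fails.
p = 2: 2 mod 22 = 2.
p = 3: 3 mod 22 = 3.
p = 5: 5 mod 22 = 5.
p = 7: 7 mod 22 = 7.
p = 11: 11 mod 22 = 11.
p = 13: 13 mod 22 = 13.
p = 17: 17 mod 22 = 17.
p = 19: 19 mod 22 = 19.
p = 23: 23 mod 22 = 1 — not in {2, 3, 5, 7, 11, 13, 17, 19}.
Thus p = 23 disproves the claim, and no smaller p works.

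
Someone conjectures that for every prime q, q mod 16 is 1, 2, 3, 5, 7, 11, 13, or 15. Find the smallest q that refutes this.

Check each prime q in order until the claim fails.
For q = 2, 3, 5, 7, …, 29, 31, 37 the conclusion holds.
q = 41: 41 mod 16 = 9 — not in {1, 2, 3, 5, 7, 11, 13, 15}.

q = 41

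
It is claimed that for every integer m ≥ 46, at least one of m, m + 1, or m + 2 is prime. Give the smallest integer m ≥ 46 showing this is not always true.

Check each integer m ≥ 46 in order until m, m + 1, m + 2 are all composite.
m = 46: 47 is prime.
m = 47: 47 is prime.
m = 48: 48 = 2 × 24; 49 = 7 × 7; 50 = 2 × 25 — all composite.
Hence m = 48 is a counterexample.

m = 48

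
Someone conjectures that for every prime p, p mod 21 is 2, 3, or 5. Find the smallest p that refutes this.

p = 7

For p = 2, 3, 5 the conclusion holds.
p = 7: 7 mod 21 = 7 — not in {2, 3, 5}.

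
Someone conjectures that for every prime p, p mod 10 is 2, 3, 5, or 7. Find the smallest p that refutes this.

Check each prime p in order until the claim fails.
The first 4 eligible values, up to p = 7, all satisfy the conclusion.
p = 11: 11 mod 10 = 1 — not in {2, 3, 5, 7}.
Thus p = 11 disproves the claim, and no smaller p works.

p = 11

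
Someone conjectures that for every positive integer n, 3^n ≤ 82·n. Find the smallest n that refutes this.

n = 6

We need the least positive integer n for which 3^n > 82·n.
n = 1: 3^n = 3 and 82·n = 82, so 3 ≤ 82.
n = 2: 3^n = 9 and 82·n = 164, so 9 ≤ 164.
n = 3: 3^n = 27 and 82·n = 246, so 27 ≤ 246.
n = 4: 3^n = 81 and 82·n = 328, so 81 ≤ 328.
n = 5: 3^n = 243 and 82·n = 410, so 243 ≤ 410.
n = 6: 3^n = 729 and 82·n = 492, so 729 > 492.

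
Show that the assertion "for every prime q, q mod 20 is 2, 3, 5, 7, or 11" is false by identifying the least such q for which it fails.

We need the least prime q for which the claim fails.
q = 2: 2 mod 20 = 2.
q = 3: 3 mod 20 = 3.
q = 5: 5 mod 20 = 5.
q = 7: 7 mod 20 = 7.
q = 11: 11 mod 20 = 11.
q = 13: 13 mod 20 = 13 — not in {2, 3, 5, 7, 11}.
So q = 13 is the smallest counterexample.

q = 13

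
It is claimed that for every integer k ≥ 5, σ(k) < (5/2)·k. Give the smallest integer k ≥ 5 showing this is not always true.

A counterexample is any integer k ≥ 5 such that the claim fails; we check each in order.
The first 19 eligible values, up to k = 23, all satisfy the conclusion.
k = 24: σ(24) = 60; 60 ≥ 60.

k = 24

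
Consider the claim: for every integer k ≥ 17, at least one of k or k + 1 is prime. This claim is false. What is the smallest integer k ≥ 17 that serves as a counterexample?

k = 20

We need the least integer k ≥ 17 for which k, k + 1 are both composite.
k = 17: 17 is prime.
k = 18: 19 is prime.
k = 19: 19 is prime.
k = 20: 20 = 2 × 10; 21 = 3 × 7 — both composite.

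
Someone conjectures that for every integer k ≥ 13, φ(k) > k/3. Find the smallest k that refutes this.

A counterexample is any integer k ≥ 13 such that the claim fails; we check each in order.
The first 5 eligible values, up to k = 17, all satisfy the conclusion.
k = 18: φ(18) = 6 and 18/3 = 6, so φ(18) ≤ 18/3.

k = 18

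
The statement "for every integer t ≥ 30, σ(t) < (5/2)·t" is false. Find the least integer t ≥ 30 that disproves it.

For t = 30, 31, 32, 33, 34, 35 the conclusion holds.
t = 36: σ(36) = 91; 91 ≥ 90.

t = 36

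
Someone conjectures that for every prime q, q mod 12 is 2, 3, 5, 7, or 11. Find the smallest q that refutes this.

Check each prime q in order until the claim fails.
The first 5 eligible values, up to q = 11, all satisfy the conclusion.
q = 13: 13 mod 12 = 1 — not in {2, 3, 5, 7, 11}.

q = 13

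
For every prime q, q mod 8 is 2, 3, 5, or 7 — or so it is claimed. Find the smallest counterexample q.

The first 6 eligible values, up to q = 13, all satisfy the conclusion.
q = 17: 17 mod 8 = 1 — not in {2, 3, 5, 7}.
Hence q = 17 is a counterexample.

q = 17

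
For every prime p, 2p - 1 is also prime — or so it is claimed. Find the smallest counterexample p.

Check each prime p in order until 2p - 1 is not prime.
p = 2: 2p - 1 = 3, prime.
p = 3: 2p - 1 = 5, prime.
p = 5: 2p - 1 = 9 = 3 × 3, not prime.
Hence p = 5 is a counterexample.

p = 5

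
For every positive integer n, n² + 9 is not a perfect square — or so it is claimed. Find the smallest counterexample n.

n = 4

We need the least positive integer n for which n² + 9 is a perfect square.
n = 1: 1² + 9 = 10, not a perfect square.
n = 2: 2² + 9 = 13, not a perfect square.
n = 3: 3² + 9 = 18, not a perfect square.
n = 4: 4² + 9 = 25 = 5², a perfect square.
So n = 4 is the smallest counterexample.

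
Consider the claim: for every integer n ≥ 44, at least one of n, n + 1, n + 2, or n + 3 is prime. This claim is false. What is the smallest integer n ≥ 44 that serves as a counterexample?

For n = 44, 45, 46, 47 the conclusion holds.
n = 48: 48 = 2 × 24; 49 = 7 × 7; 50 = 2 × 25; 51 = 3 × 17 — all composite.
Hence n = 48 is a counterexample.

n = 48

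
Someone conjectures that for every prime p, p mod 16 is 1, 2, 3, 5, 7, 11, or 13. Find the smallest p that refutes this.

p = 31

A counterexample is any prime p such that the claim fails; we check each in order.
For p = 2, 3, 5, 7, 11, 13, 17, 19, 23, 29 the conclusion holds.
p = 31: 31 mod 16 = 15 — not in {1, 2, 3, 5, 7, 11, 13}.
Thus p = 31 disproves the claim, and no smaller p works.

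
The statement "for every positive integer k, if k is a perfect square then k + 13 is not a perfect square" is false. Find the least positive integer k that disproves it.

Check each positive integer k in order until k is a perfect square but k + 13 is a perfect square.
k = 1: 1 + 13 = 14, not a perfect square.
k = 4: 4 + 13 = 17, not a perfect square.
k = 9: 9 + 13 = 22, not a perfect square.
k = 16: 16 + 13 = 29, not a perfect square.
k = 25: 25 + 13 = 38, not a perfect square.
k = 36: 36 = 6² and 36 + 13 = 49 = 7².
Hence k = 36 is a counterexample.

k = 36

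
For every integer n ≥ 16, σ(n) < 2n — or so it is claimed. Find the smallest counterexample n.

A counterexample is any integer n ≥ 16 such that the claim fails; we check each in order.
For n = 16, 17 the conclusion holds.
n = 18: σ(18) = 39; 39 ≥ 36.

n = 18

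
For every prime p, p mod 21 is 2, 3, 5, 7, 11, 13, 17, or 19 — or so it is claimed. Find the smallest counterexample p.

The first 9 eligible values, up to p = 23, all satisfy the conclusion.
p = 29: 29 mod 21 = 8 — not in {2, 3, 5, 7, 11, 13, 17, 19}.

p = 29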